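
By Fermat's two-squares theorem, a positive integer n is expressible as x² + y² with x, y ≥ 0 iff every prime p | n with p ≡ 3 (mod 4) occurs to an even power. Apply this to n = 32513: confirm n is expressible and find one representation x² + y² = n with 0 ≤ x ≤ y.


Step 1: Factor n = 32513 = 13 · 41 · 61.
Step 2: Check the mod-4 condition on each prime factor: 13 ≡ 1 (mod 4), exponent 1; 41 ≡ 1 (mod 4), exponent 1; 61 ≡ 1 (mod 4), exponent 1.
All primes ≡ 3 (mod 4) appear to even exponent (or don't appear), so by the two-squares theorem n IS expressible as a sum of two squares.
Step 3: Build a representation. Here n = 13 · 41 · 61 is a product of primes ≡ 1 (mod 4). Each prime p ≡ 1 (mod 4) is itself a sum of two squares; find a² by testing p − a² for a perfect square:
  13: 13 − 1² = 12, 13 − 2² = 9 = 3² ⇒ 13 = 2² + 3².
  41: 41 − 1² = 40, 41 − 2² = 37, 41 − 3² = 32, 41 − 4² = 25 = 5² ⇒ 41 = 4² + 5².
  61: 61 − 1² = 60, 61 − 2² = 57, 61 − 3² = 52, 61 − 4² = 45, 61 − 5² = 36 = 6² ⇒ 61 = 5² + 6².
  Combine using the Brahmagupta–Fibonacci identity (a² + b²)(c² + d²) = (ac − bd)² + (ad + bc)² = (ac + bd)² + (ad − bc)²:
  13 · 41 = 533: from (2² + 3²)(4² + 5²), take (2·4 − 3·5, 2·5 + 3·4) = (8 − 15, 10 + 12) = (-7, 22); dropping signs (only squares matter) gives (7, 22); check 7² + 22² = 49 + 484 = 533 ✓.
  533 · 61 = 32513: from (7² + 22²)(5² + 6²), take (7·5 − 22·6, 7·6 + 22·5) = (35 − 132, 42 + 110) = (-97, 152); dropping signs (only squares matter) gives (97, 152); check 97² + 152² = 9409 + 23104 = 32513 ✓.
Step 4: Order so x ≤ y and verify: 97² + 152² = 9409 + 23104 = 32513 = n. ✓

n = 32513 = 97² + 152² (one valid representation with x ≤ y).


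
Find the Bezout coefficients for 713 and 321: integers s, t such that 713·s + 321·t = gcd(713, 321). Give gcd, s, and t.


Euclidean algorithm on (713, 321) — divide until remainder is 0:
  713 = 2 · 321 + 71
  321 = 4 · 71 + 37
  71 = 1 · 37 + 34
  37 = 1 · 34 + 3
  34 = 11 · 3 + 1
  3 = 3 · 1 + 0
gcd(713, 321) = 1.
Track Bezout coefficients alongside the remainders: start with r₀ = 713 = a·1 + b·0 (s = 1, t = 0) and r₁ = 321 = a·0 + b·1 (s = 0, t = 1); each new remainder r_{k+1} = r_{k-1} − q_k·r_k inherits s_{k+1} = s_{k-1} − q_k·s_k, t_{k+1} = t_{k-1} − q_k·t_k, so r_k = a·s_k + b·t_k at every step:
  q = 2: r = 71, s = 1 − 2·0 = 1, t = 0 − 2·1 = -2  (check: 713·1 + 321·(-2) = 71)
  q = 4: r = 37, s = 0 − 4·1 = -4, t = 1 − 4·(-2) = 9  (check: 713·(-4) + 321·9 = 37)
  q = 1: r = 34, s = 1 − 1·(-4) = 5, t = -2 − 1·9 = -11  (check: 713·5 + 321·(-11) = 34)
  q = 1: r = 3, s = -4 − 1·5 = -9, t = 9 − 1·(-11) = 20  (check: 713·(-9) + 321·20 = 3)
  q = 11: r = 1, s = 5 − 11·(-9) = 104, t = -11 − 11·20 = -231  (check: 713·104 + 321·(-231) = 1)
The row with r = 1 (the gcd) gives the Bezout coefficients s = 104, t = -231.
Result: 713 · (104) + 321 · (-231) = 1.

gcd(713, 321) = 1; s = 104, t = -231 (check: 713·104 + 321·(-231) = 1).


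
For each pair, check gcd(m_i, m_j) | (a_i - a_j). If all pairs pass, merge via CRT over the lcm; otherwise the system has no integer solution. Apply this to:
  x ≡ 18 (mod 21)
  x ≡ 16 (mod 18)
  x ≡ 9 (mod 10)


Moduli 21, 18, 10 are not pairwise coprime, so CRT works modulo lcm(m_i) when all pairwise compatibility conditions hold.
Pairwise compatibility: gcd(m_i, m_j) must divide a_i - a_j for every pair.
Merge one congruence at a time:
  Start: x ≡ 18 (mod 21).
  Combine with x ≡ 16 (mod 18): gcd(21, 18) = 3, and 16 - 18 = -2 is NOT divisible by 3.
    ⇒ system is inconsistent (no integer solution).

No solution (the system is inconsistent).


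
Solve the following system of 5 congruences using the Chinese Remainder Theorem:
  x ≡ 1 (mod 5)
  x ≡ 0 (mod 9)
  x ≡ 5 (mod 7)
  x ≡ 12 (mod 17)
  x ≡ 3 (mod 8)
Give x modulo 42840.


Product of moduli M = 5 · 9 · 7 · 17 · 8 = 42840.
Merge one congruence at a time:
  Start: x ≡ 1 (mod 5).
  Combine with x ≡ 0 (mod 9); new modulus lcm = 45.
    Write x = 1 + 5·t and substitute into x ≡ 0 (mod 9): 5·t ≡ 0 − 1 = -1 (mod 9).
    Reduce coefficients mod 9: 5·t ≡ 8 (mod 9).
    The inverse of 5 mod 9 is 2 (since 5·2 = 10 = 1·9 + 1), so t ≡ 2·8 = 16 ≡ 7 (mod 9).
    Then x = 1 + 5·7 = 36, valid modulo lcm(5, 9) = 45: x ≡ 36 (mod 45).
  Combine with x ≡ 5 (mod 7); new modulus lcm = 315.
    Write x = 36 + 45·t and substitute into x ≡ 5 (mod 7): 45·t ≡ 5 − 36 = -31 (mod 7).
    Reduce coefficients mod 7: 3·t ≡ 4 (mod 7).
    The inverse of 3 mod 7 is 5 (since 3·5 = 15 = 2·7 + 1), so t ≡ 5·4 = 20 ≡ 6 (mod 7).
    Then x = 36 + 45·6 = 306, valid modulo lcm(45, 7) = 315: x ≡ 306 (mod 315).
  Combine with x ≡ 12 (mod 17); new modulus lcm = 5355.
    Write x = 306 + 315·t and substitute into x ≡ 12 (mod 17): 315·t ≡ 12 − 306 = -294 (mod 17).
    Reduce coefficients mod 17: 9·t ≡ 12 (mod 17).
    The inverse of 9 mod 17 is 2 (since 9·2 = 18 = 1·17 + 1), so t ≡ 2·12 = 24 ≡ 7 (mod 17).
    Then x = 306 + 315·7 = 2511, valid modulo lcm(315, 17) = 5355: x ≡ 2511 (mod 5355).
  Combine with x ≡ 3 (mod 8); new modulus lcm = 42840.
    Write x = 2511 + 5355·t and substitute into x ≡ 3 (mod 8): 5355·t ≡ 3 − 2511 = -2508 (mod 8).
    Reduce coefficients mod 8: 3·t ≡ 4 (mod 8).
    The inverse of 3 mod 8 is 3 (since 3·3 = 9 = 1·8 + 1), so t ≡ 3·4 = 12 ≡ 4 (mod 8).
    Then x = 2511 + 5355·4 = 23931, valid modulo lcm(5355, 8) = 42840: x ≡ 23931 (mod 42840).
Verify against each original: 23931 mod 5 = 1, 23931 mod 9 = 0, 23931 mod 7 = 5, 23931 mod 17 = 12, 23931 mod 8 = 3.

x ≡ 23931 (mod 42840).


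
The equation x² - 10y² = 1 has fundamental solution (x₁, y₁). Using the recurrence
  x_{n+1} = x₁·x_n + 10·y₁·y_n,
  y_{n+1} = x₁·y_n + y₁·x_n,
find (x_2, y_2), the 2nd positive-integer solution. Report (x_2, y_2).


Step 1: Find the fundamental solution (x₁, y₁) of x² - 10y² = 1.
  Expand √10 as a continued fraction. a₀ = ⌊√10⌋ = 3; iterate m_{k+1} = d_k·a_k − m_k, d_{k+1} = (10 − m_{k+1}²)/d_k, a_{k+1} = ⌊(a₀ + m_{k+1})/d_{k+1}⌋ (starting m₀ = 0, d₀ = 1), with convergents p_k = a_k·p_{k-1} + p_{k-2}, q_k = a_k·q_{k-1} + q_{k-2} (p₋₁ = 1, q₋₁ = 0):
  k = 0: a₀ = 3; p₀/q₀ = 3/1; p₀² − 10·q₀² = 9 − 10 = -1.
  k = 1: m = 3, d = 1, a = ⌊(3 + 3)/1⌋ = 6; p/q = (6·3 + 1)/(6·1 + 0) = 19/6; p² − 10·q² = 361 − 360 = 1.
  The first convergent with p² − 10·q² = 1 gives the fundamental solution (x₁, y₁) = (19, 6).
Step 2: Apply the recurrence (x_{n+1}, y_{n+1}) = (x₁x_n + 10y₁y_n, x₁y_n + y₁x_n) repeatedly.
  From (x_1, y_1) = (19, 6): x_2 = 19·19 + 10·6·6 = 721; y_2 = 19·6 + 6·19 = 228.
Step 3: Verify x_2² - 10·y_2² = 519841 - 519840 = 1 (should be 1). ✓

(x_1, y_1) = (19, 6); (x_2, y_2) = (721, 228).


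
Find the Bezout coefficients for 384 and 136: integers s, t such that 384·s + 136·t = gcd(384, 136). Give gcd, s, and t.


Euclidean algorithm on (384, 136) — divide until remainder is 0:
  384 = 2 · 136 + 112
  136 = 1 · 112 + 24
  112 = 4 · 24 + 16
  24 = 1 · 16 + 8
  16 = 2 · 8 + 0
gcd(384, 136) = 8.
Track Bezout coefficients alongside the remainders: start with r₀ = 384 = a·1 + b·0 (s = 1, t = 0) and r₁ = 136 = a·0 + b·1 (s = 0, t = 1); each new remainder r_{k+1} = r_{k-1} − q_k·r_k inherits s_{k+1} = s_{k-1} − q_k·s_k, t_{k+1} = t_{k-1} − q_k·t_k, so r_k = a·s_k + b·t_k at every step:
  q = 2: r = 112, s = 1 − 2·0 = 1, t = 0 − 2·1 = -2  (check: 384·1 + 136·(-2) = 112)
  q = 1: r = 24, s = 0 − 1·1 = -1, t = 1 − 1·(-2) = 3  (check: 384·(-1) + 136·3 = 24)
  q = 4: r = 16, s = 1 − 4·(-1) = 5, t = -2 − 4·3 = -14  (check: 384·5 + 136·(-14) = 16)
  q = 1: r = 8, s = -1 − 1·5 = -6, t = 3 − 1·(-14) = 17  (check: 384·(-6) + 136·17 = 8)
The row with r = 8 (the gcd) gives the Bezout coefficients s = -6, t = 17.
Result: 384 · (-6) + 136 · (17) = 8.

gcd(384, 136) = 8; s = -6, t = 17 (check: 384·(-6) + 136·17 = 8).


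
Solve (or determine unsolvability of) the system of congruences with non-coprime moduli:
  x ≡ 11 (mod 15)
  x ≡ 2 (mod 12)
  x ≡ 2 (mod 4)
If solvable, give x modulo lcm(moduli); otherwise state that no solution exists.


Moduli 15, 12, 4 are not pairwise coprime, so CRT works modulo lcm(m_i) when all pairwise compatibility conditions hold.
Pairwise compatibility: gcd(m_i, m_j) must divide a_i - a_j for every pair.
Merge one congruence at a time:
  Start: x ≡ 11 (mod 15).
  Combine with x ≡ 2 (mod 12): gcd(15, 12) = 3; 2 - 11 = -9, which IS divisible by 3, so compatible.
    Write x = 11 + 15·t and substitute into x ≡ 2 (mod 12): 15·t ≡ 2 − 11 = -9 (mod 12).
    Divide the congruence (and modulus) by g = 3: 5·t ≡ -3 (mod 4).
    Reduce coefficients mod 4: 1·t ≡ 1 (mod 4).
    So t ≡ 1 (mod 4).
    Then x = 11 + 15·1 = 26, valid modulo lcm(15, 12) = 60: x ≡ 26 (mod 60).
  Combine with x ≡ 2 (mod 4): gcd(60, 4) = 4; 2 - 26 = -24, which IS divisible by 4, so compatible.
    Write x = 26 + 60·t and substitute into x ≡ 2 (mod 4): 60·t ≡ 2 − 26 = -24 (mod 4).
    Divide the congruence (and modulus) by g = 4: 15·t ≡ -6 (mod 1).
    Modulo 1 every t works; take t = 0.
    Then x = 26 + 60·0 = 26, valid modulo lcm(60, 4) = 60: x ≡ 26 (mod 60).
Verify: 26 mod 15 = 11, 26 mod 12 = 2, 26 mod 4 = 2.

x ≡ 26 (mod 60).


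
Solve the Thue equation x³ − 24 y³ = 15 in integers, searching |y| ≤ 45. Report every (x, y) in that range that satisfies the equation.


The equation is x³ - 24y³ = 15. For fixed y, x³ = 24·y³ + 15, so a solution requires the RHS to be a perfect cube.
Strategy: iterate y from -45 to 45, compute RHS = 24·y³ + 15, and check whether it is a (positive or negative) perfect cube.
Check small values of y:
  y = 0: RHS = 15 is not a perfect cube.
  y = 1: RHS = 39 is not a perfect cube.
  y = -1: RHS = -9 is not a perfect cube.
  y = 2: RHS = 207 is not a perfect cube.
  y = -2: RHS = -177 is not a perfect cube.
  y = 3: RHS = 663 is not a perfect cube.
  y = -3: RHS = -633 is not a perfect cube.
Continuing the search up to |y| = 45 finds no solutions either.
No (x, y) in the scanned range satisfies the equation.

No integer solutions with |y| ≤ 45.


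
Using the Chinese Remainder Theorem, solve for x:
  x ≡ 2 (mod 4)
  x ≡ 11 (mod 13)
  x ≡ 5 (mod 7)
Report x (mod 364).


Moduli 4, 13, 7 are pairwise coprime; by CRT there is a unique solution modulo M = 4 · 13 · 7 = 364.
Solve pairwise, accumulating the modulus:
  Start with x ≡ 2 (mod 4).
  Combine with x ≡ 11 (mod 13): since gcd(4, 13) = 1, we get a unique residue mod 52.
    Write x = 2 + 4·t and substitute into x ≡ 11 (mod 13): 4·t ≡ 11 − 2 = 9 (mod 13).
    The inverse of 4 mod 13 is 10 (since 4·10 = 40 = 3·13 + 1), so t ≡ 10·9 = 90 ≡ 12 (mod 13).
    Then x = 2 + 4·12 = 50, valid modulo lcm(4, 13) = 52: x ≡ 50 (mod 52).
  Combine with x ≡ 5 (mod 7): since gcd(52, 7) = 1, we get a unique residue mod 364.
    Write x = 50 + 52·t and substitute into x ≡ 5 (mod 7): 52·t ≡ 5 − 50 = -45 (mod 7).
    Reduce coefficients mod 7: 3·t ≡ 4 (mod 7).
    The inverse of 3 mod 7 is 5 (since 3·5 = 15 = 2·7 + 1), so t ≡ 5·4 = 20 ≡ 6 (mod 7).
    Then x = 50 + 52·6 = 362, valid modulo lcm(52, 7) = 364: x ≡ 362 (mod 364).
Verify: 362 mod 4 = 2 ✓, 362 mod 13 = 11 ✓, 362 mod 7 = 5 ✓.

x ≡ 362 (mod 364).


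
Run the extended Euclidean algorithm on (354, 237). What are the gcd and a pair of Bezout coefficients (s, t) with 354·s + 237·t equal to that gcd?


Euclidean algorithm on (354, 237) — divide until remainder is 0:
  354 = 1 · 237 + 117
  237 = 2 · 117 + 3
  117 = 39 · 3 + 0
gcd(354, 237) = 3.
Track Bezout coefficients alongside the remainders: start with r₀ = 354 = a·1 + b·0 (s = 1, t = 0) and r₁ = 237 = a·0 + b·1 (s = 0, t = 1); each new remainder r_{k+1} = r_{k-1} − q_k·r_k inherits s_{k+1} = s_{k-1} − q_k·s_k, t_{k+1} = t_{k-1} − q_k·t_k, so r_k = a·s_k + b·t_k at every step:
  q = 1: r = 117, s = 1 − 1·0 = 1, t = 0 − 1·1 = -1  (check: 354·1 + 237·(-1) = 117)
  q = 2: r = 3, s = 0 − 2·1 = -2, t = 1 − 2·(-1) = 3  (check: 354·(-2) + 237·3 = 3)
The row with r = 3 (the gcd) gives the Bezout coefficients s = -2, t = 3.
Result: 354 · (-2) + 237 · (3) = 3.

gcd(354, 237) = 3; s = -2, t = 3 (check: 354·(-2) + 237·3 = 3).


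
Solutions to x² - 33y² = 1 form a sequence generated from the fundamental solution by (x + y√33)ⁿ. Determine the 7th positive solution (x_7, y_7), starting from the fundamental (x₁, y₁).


Step 1: Find the fundamental solution (x₁, y₁) of x² - 33y² = 1.
  Expand √33 as a continued fraction. a₀ = ⌊√33⌋ = 5; iterate m_{k+1} = d_k·a_k − m_k, d_{k+1} = (33 − m_{k+1}²)/d_k, a_{k+1} = ⌊(a₀ + m_{k+1})/d_{k+1}⌋ (starting m₀ = 0, d₀ = 1), with convergents p_k = a_k·p_{k-1} + p_{k-2}, q_k = a_k·q_{k-1} + q_{k-2} (p₋₁ = 1, q₋₁ = 0):
  k = 0: a₀ = 5; p₀/q₀ = 5/1; p₀² − 33·q₀² = 25 − 33 = -8.
  k = 1: m = 5, d = 8, a = ⌊(5 + 5)/8⌋ = 1; p/q = (1·5 + 1)/(1·1 + 0) = 6/1; p² − 33·q² = 36 − 33 = 3.
  k = 2: m = 3, d = 3, a = ⌊(5 + 3)/3⌋ = 2; p/q = (2·6 + 5)/(2·1 + 1) = 17/3; p² − 33·q² = 289 − 297 = -8.
  k = 3: m = 3, d = 8, a = ⌊(5 + 3)/8⌋ = 1; p/q = (1·17 + 6)/(1·3 + 1) = 23/4; p² − 33·q² = 529 − 528 = 1.
  The first convergent with p² − 33·q² = 1 gives the fundamental solution (x₁, y₁) = (23, 4).
Step 2: Apply the recurrence (x_{n+1}, y_{n+1}) = (x₁x_n + 33y₁y_n, x₁y_n + y₁x_n) repeatedly.
  From (x_1, y_1) = (23, 4): x_2 = 23·23 + 33·4·4 = 1057; y_2 = 23·4 + 4·23 = 184.
  From (x_2, y_2) = (1057, 184): x_3 = 23·1057 + 33·4·184 = 48599; y_3 = 23·184 + 4·1057 = 8460.
  From (x_3, y_3) = (48599, 8460): x_4 = 23·48599 + 33·4·8460 = 2234497; y_4 = 23·8460 + 4·48599 = 388976.
  From (x_4, y_4) = (2234497, 388976): x_5 = 23·2234497 + 33·4·388976 = 102738263; y_5 = 23·388976 + 4·2234497 = 17884436.
  From (x_5, y_5) = (102738263, 17884436): x_6 = 23·102738263 + 33·4·17884436 = 4723725601; y_6 = 23·17884436 + 4·102738263 = 822295080.
  From (x_6, y_6) = (4723725601, 822295080): x_7 = 23·4723725601 + 33·4·822295080 = 217188639383; y_7 = 23·822295080 + 4·4723725601 = 37807689244.
Step 3: Verify x_7² - 33·y_7² = 47170905077038818620689 - 47170905077038818620688 = 1 (should be 1). ✓

(x_1, y_1) = (23, 4); (x_7, y_7) = (217188639383, 37807689244).


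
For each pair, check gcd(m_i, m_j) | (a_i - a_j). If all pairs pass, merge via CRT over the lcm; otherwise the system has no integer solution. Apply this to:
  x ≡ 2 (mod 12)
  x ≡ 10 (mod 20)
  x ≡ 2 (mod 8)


Moduli 12, 20, 8 are not pairwise coprime, so CRT works modulo lcm(m_i) when all pairwise compatibility conditions hold.
Pairwise compatibility: gcd(m_i, m_j) must divide a_i - a_j for every pair.
Merge one congruence at a time:
  Start: x ≡ 2 (mod 12).
  Combine with x ≡ 10 (mod 20): gcd(12, 20) = 4; 10 - 2 = 8, which IS divisible by 4, so compatible.
    Write x = 2 + 12·t and substitute into x ≡ 10 (mod 20): 12·t ≡ 10 − 2 = 8 (mod 20).
    Divide the congruence (and modulus) by g = 4: 3·t ≡ 2 (mod 5).
    The inverse of 3 mod 5 is 2 (since 3·2 = 6 = 1·5 + 1), so t ≡ 2·2 = 4 ≡ 4 (mod 5).
    Then x = 2 + 12·4 = 50, valid modulo lcm(12, 20) = 60: x ≡ 50 (mod 60).
  Combine with x ≡ 2 (mod 8): gcd(60, 8) = 4; 2 - 50 = -48, which IS divisible by 4, so compatible.
    Write x = 50 + 60·t and substitute into x ≡ 2 (mod 8): 60·t ≡ 2 − 50 = -48 (mod 8).
    Divide the congruence (and modulus) by g = 4: 15·t ≡ -12 (mod 2).
    Reduce coefficients mod 2: 1·t ≡ 0 (mod 2).
    So t ≡ 0 (mod 2).
    Then x = 50 + 60·0 = 50, valid modulo lcm(60, 8) = 120: x ≡ 50 (mod 120).
Verify: 50 mod 12 = 2, 50 mod 20 = 10, 50 mod 8 = 2.

x ≡ 50 (mod 120).


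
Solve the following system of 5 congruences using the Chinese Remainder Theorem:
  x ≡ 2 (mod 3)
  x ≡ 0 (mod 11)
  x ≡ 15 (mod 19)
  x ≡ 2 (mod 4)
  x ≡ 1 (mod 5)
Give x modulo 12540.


Product of moduli M = 3 · 11 · 19 · 4 · 5 = 12540.
Merge one congruence at a time:
  Start: x ≡ 2 (mod 3).
  Combine with x ≡ 0 (mod 11); new modulus lcm = 33.
    Write x = 2 + 3·t and substitute into x ≡ 0 (mod 11): 3·t ≡ 0 − 2 = -2 (mod 11).
    Reduce coefficients mod 11: 3·t ≡ 9 (mod 11).
    The inverse of 3 mod 11 is 4 (since 3·4 = 12 = 1·11 + 1), so t ≡ 4·9 = 36 ≡ 3 (mod 11).
    Then x = 2 + 3·3 = 11, valid modulo lcm(3, 11) = 33: x ≡ 11 (mod 33).
  Combine with x ≡ 15 (mod 19); new modulus lcm = 627.
    Write x = 11 + 33·t and substitute into x ≡ 15 (mod 19): 33·t ≡ 15 − 11 = 4 (mod 19).
    Reduce coefficients mod 19: 14·t ≡ 4 (mod 19).
    The inverse of 14 mod 19 is 15 (since 14·15 = 210 = 11·19 + 1), so t ≡ 15·4 = 60 ≡ 3 (mod 19).
    Then x = 11 + 33·3 = 110, valid modulo lcm(33, 19) = 627: x ≡ 110 (mod 627).
  Combine with x ≡ 2 (mod 4); new modulus lcm = 2508.
    Write x = 110 + 627·t and substitute into x ≡ 2 (mod 4): 627·t ≡ 2 − 110 = -108 (mod 4).
    Reduce coefficients mod 4: 3·t ≡ 0 (mod 4).
    The inverse of 3 mod 4 is 3 (since 3·3 = 9 = 2·4 + 1), so t ≡ 3·0 = 0 ≡ 0 (mod 4).
    Then x = 110 + 627·0 = 110, valid modulo lcm(627, 4) = 2508: x ≡ 110 (mod 2508).
  Combine with x ≡ 1 (mod 5); new modulus lcm = 12540.
    Write x = 110 + 2508·t and substitute into x ≡ 1 (mod 5): 2508·t ≡ 1 − 110 = -109 (mod 5).
    Reduce coefficients mod 5: 3·t ≡ 1 (mod 5).
    The inverse of 3 mod 5 is 2 (since 3·2 = 6 = 1·5 + 1), so t ≡ 2·1 = 2 ≡ 2 (mod 5).
    Then x = 110 + 2508·2 = 5126, valid modulo lcm(2508, 5) = 12540: x ≡ 5126 (mod 12540).
Verify against each original: 5126 mod 3 = 2, 5126 mod 11 = 0, 5126 mod 19 = 15, 5126 mod 4 = 2, 5126 mod 5 = 1.

x ≡ 5126 (mod 12540).


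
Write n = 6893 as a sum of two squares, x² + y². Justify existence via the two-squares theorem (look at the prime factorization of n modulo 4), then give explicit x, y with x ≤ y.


Step 1: Factor n = 6893 = 61 · 113.
Step 2: Check the mod-4 condition on each prime factor: 61 ≡ 1 (mod 4), exponent 1; 113 ≡ 1 (mod 4), exponent 1.
All primes ≡ 3 (mod 4) appear to even exponent (or don't appear), so by the two-squares theorem n IS expressible as a sum of two squares.
Step 3: Build a representation. Here n = 61 · 113 is a product of primes ≡ 1 (mod 4). Each prime p ≡ 1 (mod 4) is itself a sum of two squares; find a² by testing p − a² for a perfect square:
  61: 61 − 1² = 60, 61 − 2² = 57, 61 − 3² = 52, 61 − 4² = 45, 61 − 5² = 36 = 6² ⇒ 61 = 5² + 6².
  113: 113 − 1² = 112, 113 − 2² = 109, 113 − 3² = 104, 113 − 4² = 97, 113 − 5² = 88, 113 − 6² = 77, 113 − 7² = 64 = 8² ⇒ 113 = 7² + 8².
  Combine using the Brahmagupta–Fibonacci identity (a² + b²)(c² + d²) = (ac − bd)² + (ad + bc)² = (ac + bd)² + (ad − bc)²:
  61 · 113 = 6893: from (5² + 6²)(7² + 8²), take (5·7 − 6·8, 5·8 + 6·7) = (35 − 48, 40 + 42) = (-13, 82); dropping signs (only squares matter) gives (13, 82); check 13² + 82² = 169 + 6724 = 6893 ✓.
Step 4: Order so x ≤ y and verify: 13² + 82² = 169 + 6724 = 6893 = n. ✓

n = 6893 = 13² + 82² (one valid representation with x ≤ y).


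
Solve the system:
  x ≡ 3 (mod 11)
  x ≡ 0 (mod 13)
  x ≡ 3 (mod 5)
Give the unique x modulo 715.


Moduli 11, 13, 5 are pairwise coprime; by CRT there is a unique solution modulo M = 11 · 13 · 5 = 715.
Solve pairwise, accumulating the modulus:
  Start with x ≡ 3 (mod 11).
  Combine with x ≡ 0 (mod 13): since gcd(11, 13) = 1, we get a unique residue mod 143.
    Write x = 3 + 11·t and substitute into x ≡ 0 (mod 13): 11·t ≡ 0 − 3 = -3 (mod 13).
    Reduce coefficients mod 13: 11·t ≡ 10 (mod 13).
    The inverse of 11 mod 13 is 6 (since 11·6 = 66 = 5·13 + 1), so t ≡ 6·10 = 60 ≡ 8 (mod 13).
    Then x = 3 + 11·8 = 91, valid modulo lcm(11, 13) = 143: x ≡ 91 (mod 143).
  Combine with x ≡ 3 (mod 5): since gcd(143, 5) = 1, we get a unique residue mod 715.
    Write x = 91 + 143·t and substitute into x ≡ 3 (mod 5): 143·t ≡ 3 − 91 = -88 (mod 5).
    Reduce coefficients mod 5: 3·t ≡ 2 (mod 5).
    The inverse of 3 mod 5 is 2 (since 3·2 = 6 = 1·5 + 1), so t ≡ 2·2 = 4 ≡ 4 (mod 5).
    Then x = 91 + 143·4 = 663, valid modulo lcm(143, 5) = 715: x ≡ 663 (mod 715).
Verify: 663 mod 11 = 3 ✓, 663 mod 13 = 0 ✓, 663 mod 5 = 3 ✓.

x ≡ 663 (mod 715).


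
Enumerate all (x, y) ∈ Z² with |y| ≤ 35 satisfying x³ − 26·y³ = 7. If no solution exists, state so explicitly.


The equation is x³ - 26y³ = 7. For fixed y, x³ = 26·y³ + 7, so a solution requires the RHS to be a perfect cube.
Strategy: iterate y from -35 to 35, compute RHS = 26·y³ + 7, and check whether it is a (positive or negative) perfect cube.
Check small values of y:
  y = 0: RHS = 7 is not a perfect cube.
  y = 1: RHS = 33 is not a perfect cube.
  y = -1: RHS = -19 is not a perfect cube.
  y = 2: RHS = 215 is not a perfect cube.
  y = -2: RHS = -201 is not a perfect cube.
  y = 3: RHS = 709 is not a perfect cube.
  y = -3: RHS = -695 is not a perfect cube.
Continuing the search up to |y| = 35 finds no solutions either.
No (x, y) in the scanned range satisfies the equation.

No integer solutions with |y| ≤ 35.


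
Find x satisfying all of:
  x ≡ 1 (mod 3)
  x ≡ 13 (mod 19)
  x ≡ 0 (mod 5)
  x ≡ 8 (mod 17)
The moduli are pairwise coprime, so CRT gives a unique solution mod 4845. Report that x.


Product of moduli M = 3 · 19 · 5 · 17 = 4845.
Merge one congruence at a time:
  Start: x ≡ 1 (mod 3).
  Combine with x ≡ 13 (mod 19); new modulus lcm = 57.
    Write x = 1 + 3·t and substitute into x ≡ 13 (mod 19): 3·t ≡ 13 − 1 = 12 (mod 19).
    The inverse of 3 mod 19 is 13 (since 3·13 = 39 = 2·19 + 1), so t ≡ 13·12 = 156 ≡ 4 (mod 19).
    Then x = 1 + 3·4 = 13, valid modulo lcm(3, 19) = 57: x ≡ 13 (mod 57).
  Combine with x ≡ 0 (mod 5); new modulus lcm = 285.
    Write x = 13 + 57·t and substitute into x ≡ 0 (mod 5): 57·t ≡ 0 − 13 = -13 (mod 5).
    Reduce coefficients mod 5: 2·t ≡ 2 (mod 5).
    The inverse of 2 mod 5 is 3 (since 2·3 = 6 = 1·5 + 1), so t ≡ 3·2 = 6 ≡ 1 (mod 5).
    Then x = 13 + 57·1 = 70, valid modulo lcm(57, 5) = 285: x ≡ 70 (mod 285).
  Combine with x ≡ 8 (mod 17); new modulus lcm = 4845.
    Write x = 70 + 285·t and substitute into x ≡ 8 (mod 17): 285·t ≡ 8 − 70 = -62 (mod 17).
    Reduce coefficients mod 17: 13·t ≡ 6 (mod 17).
    The inverse of 13 mod 17 is 4 (since 13·4 = 52 = 3·17 + 1), so t ≡ 4·6 = 24 ≡ 7 (mod 17).
    Then x = 70 + 285·7 = 2065, valid modulo lcm(285, 17) = 4845: x ≡ 2065 (mod 4845).
Verify against each original: 2065 mod 3 = 1, 2065 mod 19 = 13, 2065 mod 5 = 0, 2065 mod 17 = 8.

x ≡ 2065 (mod 4845).


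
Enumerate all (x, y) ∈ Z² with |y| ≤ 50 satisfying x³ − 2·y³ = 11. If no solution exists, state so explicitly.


The equation is x³ - 2y³ = 11. For fixed y, x³ = 2·y³ + 11, so a solution requires the RHS to be a perfect cube.
Strategy: iterate y from -50 to 50, compute RHS = 2·y³ + 11, and check whether it is a (positive or negative) perfect cube.
Check small values of y:
  y = 0: RHS = 11 is not a perfect cube.
  y = 1: RHS = 13 is not a perfect cube.
  y = -1: RHS = 9 is not a perfect cube.
  y = 2: RHS = 27 = (3)³ ⇒ x = 3 works.
  y = -2: RHS = -5 is not a perfect cube.
  y = 3: RHS = 65 is not a perfect cube.
  y = -3: RHS = -43 is not a perfect cube.
Continuing the search up to |y| = 50 finds no further solutions beyond those listed.
Collected solutions: (3, 2).

Solutions (with |y| ≤ 50): (3, 2).


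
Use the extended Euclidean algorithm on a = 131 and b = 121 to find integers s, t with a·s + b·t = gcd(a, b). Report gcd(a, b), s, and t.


Euclidean algorithm on (131, 121) — divide until remainder is 0:
  131 = 1 · 121 + 10
  121 = 12 · 10 + 1
  10 = 10 · 1 + 0
gcd(131, 121) = 1.
Track Bezout coefficients alongside the remainders: start with r₀ = 131 = a·1 + b·0 (s = 1, t = 0) and r₁ = 121 = a·0 + b·1 (s = 0, t = 1); each new remainder r_{k+1} = r_{k-1} − q_k·r_k inherits s_{k+1} = s_{k-1} − q_k·s_k, t_{k+1} = t_{k-1} − q_k·t_k, so r_k = a·s_k + b·t_k at every step:
  q = 1: r = 10, s = 1 − 1·0 = 1, t = 0 − 1·1 = -1  (check: 131·1 + 121·(-1) = 10)
  q = 12: r = 1, s = 0 − 12·1 = -12, t = 1 − 12·(-1) = 13  (check: 131·(-12) + 121·13 = 1)
The row with r = 1 (the gcd) gives the Bezout coefficients s = -12, t = 13.
Result: 131 · (-12) + 121 · (13) = 1.

gcd(131, 121) = 1; s = -12, t = 13 (check: 131·(-12) + 121·13 = 1).


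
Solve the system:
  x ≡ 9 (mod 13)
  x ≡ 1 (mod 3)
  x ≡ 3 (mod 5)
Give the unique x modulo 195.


Moduli 13, 3, 5 are pairwise coprime; by CRT there is a unique solution modulo M = 13 · 3 · 5 = 195.
Solve pairwise, accumulating the modulus:
  Start with x ≡ 9 (mod 13).
  Combine with x ≡ 1 (mod 3): since gcd(13, 3) = 1, we get a unique residue mod 39.
    Write x = 9 + 13·t and substitute into x ≡ 1 (mod 3): 13·t ≡ 1 − 9 = -8 (mod 3).
    Reduce coefficients mod 3: 1·t ≡ 1 (mod 3).
    So t ≡ 1 (mod 3).
    Then x = 9 + 13·1 = 22, valid modulo lcm(13, 3) = 39: x ≡ 22 (mod 39).
  Combine with x ≡ 3 (mod 5): since gcd(39, 5) = 1, we get a unique residue mod 195.
    Write x = 22 + 39·t and substitute into x ≡ 3 (mod 5): 39·t ≡ 3 − 22 = -19 (mod 5).
    Reduce coefficients mod 5: 4·t ≡ 1 (mod 5).
    The inverse of 4 mod 5 is 4 (since 4·4 = 16 = 3·5 + 1), so t ≡ 4·1 = 4 ≡ 4 (mod 5).
    Then x = 22 + 39·4 = 178, valid modulo lcm(39, 5) = 195: x ≡ 178 (mod 195).
Verify: 178 mod 13 = 9 ✓, 178 mod 3 = 1 ✓, 178 mod 5 = 3 ✓.

x ≡ 178 (mod 195).


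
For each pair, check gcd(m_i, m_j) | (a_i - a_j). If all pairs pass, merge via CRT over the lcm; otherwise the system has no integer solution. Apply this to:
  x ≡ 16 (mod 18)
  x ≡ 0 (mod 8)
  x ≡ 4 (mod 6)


Moduli 18, 8, 6 are not pairwise coprime, so CRT works modulo lcm(m_i) when all pairwise compatibility conditions hold.
Pairwise compatibility: gcd(m_i, m_j) must divide a_i - a_j for every pair.
Merge one congruence at a time:
  Start: x ≡ 16 (mod 18).
  Combine with x ≡ 0 (mod 8): gcd(18, 8) = 2; 0 - 16 = -16, which IS divisible by 2, so compatible.
    Write x = 16 + 18·t and substitute into x ≡ 0 (mod 8): 18·t ≡ 0 − 16 = -16 (mod 8).
    Divide the congruence (and modulus) by g = 2: 9·t ≡ -8 (mod 4).
    Reduce coefficients mod 4: 1·t ≡ 0 (mod 4).
    So t ≡ 0 (mod 4).
    Then x = 16 + 18·0 = 16, valid modulo lcm(18, 8) = 72: x ≡ 16 (mod 72).
  Combine with x ≡ 4 (mod 6): gcd(72, 6) = 6; 4 - 16 = -12, which IS divisible by 6, so compatible.
    Write x = 16 + 72·t and substitute into x ≡ 4 (mod 6): 72·t ≡ 4 − 16 = -12 (mod 6).
    Divide the congruence (and modulus) by g = 6: 12·t ≡ -2 (mod 1).
    Modulo 1 every t works; take t = 0.
    Then x = 16 + 72·0 = 16, valid modulo lcm(72, 6) = 72: x ≡ 16 (mod 72).
Verify: 16 mod 18 = 16, 16 mod 8 = 0, 16 mod 6 = 4.

x ≡ 16 (mod 72).


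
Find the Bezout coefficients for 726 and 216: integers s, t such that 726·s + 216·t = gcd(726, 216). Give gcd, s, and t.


Euclidean algorithm on (726, 216) — divide until remainder is 0:
  726 = 3 · 216 + 78
  216 = 2 · 78 + 60
  78 = 1 · 60 + 18
  60 = 3 · 18 + 6
  18 = 3 · 6 + 0
gcd(726, 216) = 6.
Track Bezout coefficients alongside the remainders: start with r₀ = 726 = a·1 + b·0 (s = 1, t = 0) and r₁ = 216 = a·0 + b·1 (s = 0, t = 1); each new remainder r_{k+1} = r_{k-1} − q_k·r_k inherits s_{k+1} = s_{k-1} − q_k·s_k, t_{k+1} = t_{k-1} − q_k·t_k, so r_k = a·s_k + b·t_k at every step:
  q = 3: r = 78, s = 1 − 3·0 = 1, t = 0 − 3·1 = -3  (check: 726·1 + 216·(-3) = 78)
  q = 2: r = 60, s = 0 − 2·1 = -2, t = 1 − 2·(-3) = 7  (check: 726·(-2) + 216·7 = 60)
  q = 1: r = 18, s = 1 − 1·(-2) = 3, t = -3 − 1·7 = -10  (check: 726·3 + 216·(-10) = 18)
  q = 3: r = 6, s = -2 − 3·3 = -11, t = 7 − 3·(-10) = 37  (check: 726·(-11) + 216·37 = 6)
The row with r = 6 (the gcd) gives the Bezout coefficients s = -11, t = 37.
Result: 726 · (-11) + 216 · (37) = 6.

gcd(726, 216) = 6; s = -11, t = 37 (check: 726·(-11) + 216·37 = 6).


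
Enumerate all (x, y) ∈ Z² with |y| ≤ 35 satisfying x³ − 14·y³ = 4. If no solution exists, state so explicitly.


The equation is x³ - 14y³ = 4. For fixed y, x³ = 14·y³ + 4, so a solution requires the RHS to be a perfect cube.
Strategy: iterate y from -35 to 35, compute RHS = 14·y³ + 4, and check whether it is a (positive or negative) perfect cube.
Check small values of y:
  y = 0: RHS = 4 is not a perfect cube.
  y = 1: RHS = 18 is not a perfect cube.
  y = -1: RHS = -10 is not a perfect cube.
  y = 2: RHS = 116 is not a perfect cube.
  y = -2: RHS = -108 is not a perfect cube.
  y = 3: RHS = 382 is not a perfect cube.
  y = -3: RHS = -374 is not a perfect cube.
Continuing the search up to |y| = 35 finds no solutions either.
No (x, y) in the scanned range satisfies the equation.

No integer solutions with |y| ≤ 35.


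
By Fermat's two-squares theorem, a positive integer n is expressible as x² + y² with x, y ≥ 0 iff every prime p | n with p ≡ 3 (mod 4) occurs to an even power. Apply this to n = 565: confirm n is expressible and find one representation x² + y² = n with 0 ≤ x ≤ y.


Step 1: Factor n = 565 = 5 · 113.
Step 2: Check the mod-4 condition on each prime factor: 5 ≡ 1 (mod 4), exponent 1; 113 ≡ 1 (mod 4), exponent 1.
All primes ≡ 3 (mod 4) appear to even exponent (or don't appear), so by the two-squares theorem n IS expressible as a sum of two squares.
Step 3: Build a representation. Here n = 5 · 113 is a product of primes ≡ 1 (mod 4). Each prime p ≡ 1 (mod 4) is itself a sum of two squares; find a² by testing p − a² for a perfect square:
  5: 5 − 1² = 4 = 2² ⇒ 5 = 1² + 2².
  113: 113 − 1² = 112, 113 − 2² = 109, 113 − 3² = 104, 113 − 4² = 97, 113 − 5² = 88, 113 − 6² = 77, 113 − 7² = 64 = 8² ⇒ 113 = 7² + 8².
  Combine using the Brahmagupta–Fibonacci identity (a² + b²)(c² + d²) = (ac − bd)² + (ad + bc)² = (ac + bd)² + (ad − bc)²:
  5 · 113 = 565: from (1² + 2²)(7² + 8²), take (1·7 − 2·8, 1·8 + 2·7) = (7 − 16, 8 + 14) = (-9, 22); dropping signs (only squares matter) gives (9, 22); check 9² + 22² = 81 + 484 = 565 ✓.
Step 4: Order so x ≤ y and verify: 9² + 22² = 81 + 484 = 565 = n. ✓

n = 565 = 9² + 22² (one valid representation with x ≤ y).


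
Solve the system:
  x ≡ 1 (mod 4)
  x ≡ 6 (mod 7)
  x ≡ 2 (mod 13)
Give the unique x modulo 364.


Moduli 4, 7, 13 are pairwise coprime; by CRT there is a unique solution modulo M = 4 · 7 · 13 = 364.
Solve pairwise, accumulating the modulus:
  Start with x ≡ 1 (mod 4).
  Combine with x ≡ 6 (mod 7): since gcd(4, 7) = 1, we get a unique residue mod 28.
    Write x = 1 + 4·t and substitute into x ≡ 6 (mod 7): 4·t ≡ 6 − 1 = 5 (mod 7).
    The inverse of 4 mod 7 is 2 (since 4·2 = 8 = 1·7 + 1), so t ≡ 2·5 = 10 ≡ 3 (mod 7).
    Then x = 1 + 4·3 = 13, valid modulo lcm(4, 7) = 28: x ≡ 13 (mod 28).
  Combine with x ≡ 2 (mod 13): since gcd(28, 13) = 1, we get a unique residue mod 364.
    Write x = 13 + 28·t and substitute into x ≡ 2 (mod 13): 28·t ≡ 2 − 13 = -11 (mod 13).
    Reduce coefficients mod 13: 2·t ≡ 2 (mod 13).
    The inverse of 2 mod 13 is 7 (since 2·7 = 14 = 1·13 + 1), so t ≡ 7·2 = 14 ≡ 1 (mod 13).
    Then x = 13 + 28·1 = 41, valid modulo lcm(28, 13) = 364: x ≡ 41 (mod 364).
Verify: 41 mod 4 = 1 ✓, 41 mod 7 = 6 ✓, 41 mod 13 = 2 ✓.

x ≡ 41 (mod 364).


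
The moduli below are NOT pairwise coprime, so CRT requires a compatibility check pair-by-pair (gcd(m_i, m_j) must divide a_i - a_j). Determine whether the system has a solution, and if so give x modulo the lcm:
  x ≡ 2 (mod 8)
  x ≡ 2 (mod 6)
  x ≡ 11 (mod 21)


Moduli 8, 6, 21 are not pairwise coprime, so CRT works modulo lcm(m_i) when all pairwise compatibility conditions hold.
Pairwise compatibility: gcd(m_i, m_j) must divide a_i - a_j for every pair.
Merge one congruence at a time:
  Start: x ≡ 2 (mod 8).
  Combine with x ≡ 2 (mod 6): gcd(8, 6) = 2; 2 - 2 = 0, which IS divisible by 2, so compatible.
    Write x = 2 + 8·t and substitute into x ≡ 2 (mod 6): 8·t ≡ 2 − 2 = 0 (mod 6).
    Divide the congruence (and modulus) by g = 2: 4·t ≡ 0 (mod 3).
    Reduce coefficients mod 3: 1·t ≡ 0 (mod 3).
    So t ≡ 0 (mod 3).
    Then x = 2 + 8·0 = 2, valid modulo lcm(8, 6) = 24: x ≡ 2 (mod 24).
  Combine with x ≡ 11 (mod 21): gcd(24, 21) = 3; 11 - 2 = 9, which IS divisible by 3, so compatible.
    Write x = 2 + 24·t and substitute into x ≡ 11 (mod 21): 24·t ≡ 11 − 2 = 9 (mod 21).
    Divide the congruence (and modulus) by g = 3: 8·t ≡ 3 (mod 7).
    Reduce coefficients mod 7: 1·t ≡ 3 (mod 7).
    So t ≡ 3 (mod 7).
    Then x = 2 + 24·3 = 74, valid modulo lcm(24, 21) = 168: x ≡ 74 (mod 168).
Verify: 74 mod 8 = 2, 74 mod 6 = 2, 74 mod 21 = 11.

x ≡ 74 (mod 168).


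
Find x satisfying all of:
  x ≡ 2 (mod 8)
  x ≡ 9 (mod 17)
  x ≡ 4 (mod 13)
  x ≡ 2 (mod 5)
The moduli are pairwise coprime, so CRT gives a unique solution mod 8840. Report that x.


Product of moduli M = 8 · 17 · 13 · 5 = 8840.
Merge one congruence at a time:
  Start: x ≡ 2 (mod 8).
  Combine with x ≡ 9 (mod 17); new modulus lcm = 136.
    Write x = 2 + 8·t and substitute into x ≡ 9 (mod 17): 8·t ≡ 9 − 2 = 7 (mod 17).
    The inverse of 8 mod 17 is 15 (since 8·15 = 120 = 7·17 + 1), so t ≡ 15·7 = 105 ≡ 3 (mod 17).
    Then x = 2 + 8·3 = 26, valid modulo lcm(8, 17) = 136: x ≡ 26 (mod 136).
  Combine with x ≡ 4 (mod 13); new modulus lcm = 1768.
    Write x = 26 + 136·t and substitute into x ≡ 4 (mod 13): 136·t ≡ 4 − 26 = -22 (mod 13).
    Reduce coefficients mod 13: 6·t ≡ 4 (mod 13).
    The inverse of 6 mod 13 is 11 (since 6·11 = 66 = 5·13 + 1), so t ≡ 11·4 = 44 ≡ 5 (mod 13).
    Then x = 26 + 136·5 = 706, valid modulo lcm(136, 13) = 1768: x ≡ 706 (mod 1768).
  Combine with x ≡ 2 (mod 5); new modulus lcm = 8840.
    Write x = 706 + 1768·t and substitute into x ≡ 2 (mod 5): 1768·t ≡ 2 − 706 = -704 (mod 5).
    Reduce coefficients mod 5: 3·t ≡ 1 (mod 5).
    The inverse of 3 mod 5 is 2 (since 3·2 = 6 = 1·5 + 1), so t ≡ 2·1 = 2 ≡ 2 (mod 5).
    Then x = 706 + 1768·2 = 4242, valid modulo lcm(1768, 5) = 8840: x ≡ 4242 (mod 8840).
Verify against each original: 4242 mod 8 = 2, 4242 mod 17 = 9, 4242 mod 13 = 4, 4242 mod 5 = 2.

x ≡ 4242 (mod 8840).


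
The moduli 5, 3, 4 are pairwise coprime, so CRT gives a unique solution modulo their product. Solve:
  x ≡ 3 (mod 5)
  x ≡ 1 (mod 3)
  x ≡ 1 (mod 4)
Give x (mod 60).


Moduli 5, 3, 4 are pairwise coprime; by CRT there is a unique solution modulo M = 5 · 3 · 4 = 60.
Solve pairwise, accumulating the modulus:
  Start with x ≡ 3 (mod 5).
  Combine with x ≡ 1 (mod 3): since gcd(5, 3) = 1, we get a unique residue mod 15.
    Write x = 3 + 5·t and substitute into x ≡ 1 (mod 3): 5·t ≡ 1 − 3 = -2 (mod 3).
    Reduce coefficients mod 3: 2·t ≡ 1 (mod 3).
    The inverse of 2 mod 3 is 2 (since 2·2 = 4 = 1·3 + 1), so t ≡ 2·1 = 2 ≡ 2 (mod 3).
    Then x = 3 + 5·2 = 13, valid modulo lcm(5, 3) = 15: x ≡ 13 (mod 15).
  Combine with x ≡ 1 (mod 4): since gcd(15, 4) = 1, we get a unique residue mod 60.
    Write x = 13 + 15·t and substitute into x ≡ 1 (mod 4): 15·t ≡ 1 − 13 = -12 (mod 4).
    Reduce coefficients mod 4: 3·t ≡ 0 (mod 4).
    The inverse of 3 mod 4 is 3 (since 3·3 = 9 = 2·4 + 1), so t ≡ 3·0 = 0 ≡ 0 (mod 4).
    Then x = 13 + 15·0 = 13, valid modulo lcm(15, 4) = 60: x ≡ 13 (mod 60).
Verify: 13 mod 5 = 3 ✓, 13 mod 3 = 1 ✓, 13 mod 4 = 1 ✓.

x ≡ 13 (mod 60).


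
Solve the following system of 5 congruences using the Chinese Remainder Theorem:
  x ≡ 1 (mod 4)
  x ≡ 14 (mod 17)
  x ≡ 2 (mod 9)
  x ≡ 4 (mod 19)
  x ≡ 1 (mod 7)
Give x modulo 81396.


Product of moduli M = 4 · 17 · 9 · 19 · 7 = 81396.
Merge one congruence at a time:
  Start: x ≡ 1 (mod 4).
  Combine with x ≡ 14 (mod 17); new modulus lcm = 68.
    Write x = 1 + 4·t and substitute into x ≡ 14 (mod 17): 4·t ≡ 14 − 1 = 13 (mod 17).
    The inverse of 4 mod 17 is 13 (since 4·13 = 52 = 3·17 + 1), so t ≡ 13·13 = 169 ≡ 16 (mod 17).
    Then x = 1 + 4·16 = 65, valid modulo lcm(4, 17) = 68: x ≡ 65 (mod 68).
  Combine with x ≡ 2 (mod 9); new modulus lcm = 612.
    Write x = 65 + 68·t and substitute into x ≡ 2 (mod 9): 68·t ≡ 2 − 65 = -63 (mod 9).
    Reduce coefficients mod 9: 5·t ≡ 0 (mod 9).
    The inverse of 5 mod 9 is 2 (since 5·2 = 10 = 1·9 + 1), so t ≡ 2·0 = 0 ≡ 0 (mod 9).
    Then x = 65 + 68·0 = 65, valid modulo lcm(68, 9) = 612: x ≡ 65 (mod 612).
  Combine with x ≡ 4 (mod 19); new modulus lcm = 11628.
    Write x = 65 + 612·t and substitute into x ≡ 4 (mod 19): 612·t ≡ 4 − 65 = -61 (mod 19).
    Reduce coefficients mod 19: 4·t ≡ 15 (mod 19).
    The inverse of 4 mod 19 is 5 (since 4·5 = 20 = 1·19 + 1), so t ≡ 5·15 = 75 ≡ 18 (mod 19).
    Then x = 65 + 612·18 = 11081, valid modulo lcm(612, 19) = 11628: x ≡ 11081 (mod 11628).
  Combine with x ≡ 1 (mod 7); new modulus lcm = 81396.
    Write x = 11081 + 11628·t and substitute into x ≡ 1 (mod 7): 11628·t ≡ 1 − 11081 = -11080 (mod 7).
    Reduce coefficients mod 7: 1·t ≡ 1 (mod 7).
    So t ≡ 1 (mod 7).
    Then x = 11081 + 11628·1 = 22709, valid modulo lcm(11628, 7) = 81396: x ≡ 22709 (mod 81396).
Verify against each original: 22709 mod 4 = 1, 22709 mod 17 = 14, 22709 mod 9 = 2, 22709 mod 19 = 4, 22709 mod 7 = 1.

x ≡ 22709 (mod 81396).


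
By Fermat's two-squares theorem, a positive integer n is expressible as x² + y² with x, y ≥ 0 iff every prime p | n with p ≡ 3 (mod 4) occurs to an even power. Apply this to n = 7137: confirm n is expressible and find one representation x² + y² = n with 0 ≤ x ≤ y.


Step 1: Factor n = 7137 = 3^2 · 13 · 61.
Step 2: Check the mod-4 condition on each prime factor: 3 ≡ 3 (mod 4), exponent 2 (must be even); 13 ≡ 1 (mod 4), exponent 1; 61 ≡ 1 (mod 4), exponent 1.
All primes ≡ 3 (mod 4) appear to even exponent (or don't appear), so by the two-squares theorem n IS expressible as a sum of two squares.
Step 3: Build a representation. Group n = k² · m with k = 3 and m = 13 · 61 = 793 (a product of primes ≡ 1 (mod 4)); a representation of m scales to one of n via (k·x)² + (k·y)² = k²(x² + y²). Each prime p ≡ 1 (mod 4) is itself a sum of two squares; find a² by testing p − a² for a perfect square:
  13: 13 − 1² = 12, 13 − 2² = 9 = 3² ⇒ 13 = 2² + 3².
  61: 61 − 1² = 60, 61 − 2² = 57, 61 − 3² = 52, 61 − 4² = 45, 61 − 5² = 36 = 6² ⇒ 61 = 5² + 6².
  Combine using the Brahmagupta–Fibonacci identity (a² + b²)(c² + d²) = (ac − bd)² + (ad + bc)² = (ac + bd)² + (ad − bc)²:
  13 · 61 = 793: from (2² + 3²)(5² + 6²), take (2·5 − 3·6, 2·6 + 3·5) = (10 − 18, 12 + 15) = (-8, 27); dropping signs (only squares matter) gives (8, 27); check 8² + 27² = 64 + 729 = 793 ✓.
  Scale by k = 3: (3·8, 3·27) = (24, 81).
Step 4: Order so x ≤ y and verify: 24² + 81² = 576 + 6561 = 7137 = n. ✓

n = 7137 = 24² + 81² (one valid representation with x ≤ y).


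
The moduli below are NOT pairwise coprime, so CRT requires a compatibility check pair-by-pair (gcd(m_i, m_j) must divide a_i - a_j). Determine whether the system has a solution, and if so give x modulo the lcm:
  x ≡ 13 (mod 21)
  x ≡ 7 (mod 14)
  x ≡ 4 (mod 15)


Moduli 21, 14, 15 are not pairwise coprime, so CRT works modulo lcm(m_i) when all pairwise compatibility conditions hold.
Pairwise compatibility: gcd(m_i, m_j) must divide a_i - a_j for every pair.
Merge one congruence at a time:
  Start: x ≡ 13 (mod 21).
  Combine with x ≡ 7 (mod 14): gcd(21, 14) = 7, and 7 - 13 = -6 is NOT divisible by 7.
    ⇒ system is inconsistent (no integer solution).

No solution (the system is inconsistent).
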